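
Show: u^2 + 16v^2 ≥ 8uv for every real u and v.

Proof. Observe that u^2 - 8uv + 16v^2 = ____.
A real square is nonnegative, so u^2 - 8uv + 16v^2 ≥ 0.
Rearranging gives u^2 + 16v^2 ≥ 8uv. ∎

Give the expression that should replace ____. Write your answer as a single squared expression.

u^2 - 8uv + 16v^2 is a perfect-square trinomial: the outer terms are (u)^2 and (4v)^2, and the cross term is -2·u·4v.
So u^2 - 8uv + 16v^2 = (u - 4v)^2 ≥ 0.

(u - 4v)^2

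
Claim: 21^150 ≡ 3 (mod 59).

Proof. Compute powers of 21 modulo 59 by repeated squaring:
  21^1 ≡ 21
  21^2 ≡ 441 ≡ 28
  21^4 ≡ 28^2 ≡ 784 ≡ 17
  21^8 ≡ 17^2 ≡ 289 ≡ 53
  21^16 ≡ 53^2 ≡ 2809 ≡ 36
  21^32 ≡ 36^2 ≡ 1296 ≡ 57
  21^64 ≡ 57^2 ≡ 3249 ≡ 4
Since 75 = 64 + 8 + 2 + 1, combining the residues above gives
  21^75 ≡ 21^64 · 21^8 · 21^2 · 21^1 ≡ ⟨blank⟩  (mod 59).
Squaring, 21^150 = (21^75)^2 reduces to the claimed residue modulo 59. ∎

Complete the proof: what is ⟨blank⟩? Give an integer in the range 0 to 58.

Multiply the listed residues: 4 · 53 · 28 · 21 = 212 → 5936 → 124656.
Reducing modulo 59: 124656 = 2112·59 + 48, so 21^75 ≡ 48.

48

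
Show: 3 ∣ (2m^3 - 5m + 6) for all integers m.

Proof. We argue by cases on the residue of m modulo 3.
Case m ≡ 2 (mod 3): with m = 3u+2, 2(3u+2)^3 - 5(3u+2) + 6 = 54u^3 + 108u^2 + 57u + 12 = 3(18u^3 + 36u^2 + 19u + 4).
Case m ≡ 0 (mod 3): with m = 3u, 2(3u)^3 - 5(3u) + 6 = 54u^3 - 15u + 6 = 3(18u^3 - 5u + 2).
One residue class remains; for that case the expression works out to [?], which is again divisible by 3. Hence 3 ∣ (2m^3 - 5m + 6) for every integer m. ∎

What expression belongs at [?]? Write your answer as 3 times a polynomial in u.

3(18u^3 + 18u^2 + u + 1)

Only m ≡ 1 (mod 3) is unaccounted for. Put m = 3u+1:
2(3u+1)^3 - 5(3u+1) + 6 expands to 54u^3 + 54u^2 + 3u + 3,
and factoring out 3 leaves 3(18u^3 + 18u^2 + u + 1).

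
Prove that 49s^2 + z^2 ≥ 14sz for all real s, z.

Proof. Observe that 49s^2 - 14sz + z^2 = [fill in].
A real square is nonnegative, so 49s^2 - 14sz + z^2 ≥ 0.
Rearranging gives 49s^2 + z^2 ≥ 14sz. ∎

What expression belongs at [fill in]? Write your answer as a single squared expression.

(7s - z)^2

The leading and trailing coefficients are 7^2 and 1^2, and 14 = 2·7·1, so the trinomial is (7s - z)^2.
Hence 49s^2 - 14sz + z^2 ≥ 0.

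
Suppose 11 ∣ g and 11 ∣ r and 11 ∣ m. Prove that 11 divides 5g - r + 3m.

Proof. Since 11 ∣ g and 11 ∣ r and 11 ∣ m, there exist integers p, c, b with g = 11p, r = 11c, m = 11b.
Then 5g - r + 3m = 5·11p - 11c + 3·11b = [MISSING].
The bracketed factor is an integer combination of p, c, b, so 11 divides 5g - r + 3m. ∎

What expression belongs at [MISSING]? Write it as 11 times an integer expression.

11(3b - c + 5p)

Each term has a factor of 11: 5·11p - 11c + 3·11b = 11·(3b - c + 5p).
Since 3b - c + 5p is an integer, 11 ∣ (5g - r + 3m).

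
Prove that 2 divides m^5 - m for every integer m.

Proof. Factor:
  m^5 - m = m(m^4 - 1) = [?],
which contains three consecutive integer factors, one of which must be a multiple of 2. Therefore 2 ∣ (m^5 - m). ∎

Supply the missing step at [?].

(m - 1)m(m + 1)(m^2 + 1)

m^4 - 1 = (m^2 - 1)(m^2 + 1), and m^2 - 1 = (m-1)(m+1).
So m(m^4 - 1) = (m - 1)m(m + 1)(m^2 + 1).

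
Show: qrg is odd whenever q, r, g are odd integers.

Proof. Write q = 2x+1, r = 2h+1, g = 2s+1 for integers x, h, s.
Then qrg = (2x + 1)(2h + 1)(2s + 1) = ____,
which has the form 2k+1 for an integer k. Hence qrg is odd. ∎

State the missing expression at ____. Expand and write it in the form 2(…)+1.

2(4hsx + 2hs + 2hx + h + 2sx + s + x) + 1

Expanding: (2x + 1)(2h + 1)(2s + 1) = 8hsx + 4hs + 4hx + 2h + 4sx + 2s + 2x + 1.
Every term except the constant is even, so this is 2(4hsx + 2hs + 2hx + h + 2sx + s + x) + 1,
and 4hsx + 2hs + 2hx + h + 2sx + s + x ∈ ℤ gives the required form.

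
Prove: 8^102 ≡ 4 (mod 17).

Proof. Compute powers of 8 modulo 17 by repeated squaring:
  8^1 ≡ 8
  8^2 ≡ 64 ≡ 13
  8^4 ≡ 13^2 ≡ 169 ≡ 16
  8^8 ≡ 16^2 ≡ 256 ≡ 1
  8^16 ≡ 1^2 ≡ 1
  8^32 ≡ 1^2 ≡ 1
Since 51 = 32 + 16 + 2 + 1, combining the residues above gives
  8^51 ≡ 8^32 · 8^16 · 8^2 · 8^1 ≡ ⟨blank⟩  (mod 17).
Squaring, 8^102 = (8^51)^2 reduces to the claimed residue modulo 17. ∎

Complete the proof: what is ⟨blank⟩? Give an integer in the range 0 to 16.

8^32 · 8^16 · 8^2 · 8^1 ≡ 1 · 1 · 13 · 8 = 104.
104 mod 17 = 2, so 8^51 ≡ 2 (mod 17).

2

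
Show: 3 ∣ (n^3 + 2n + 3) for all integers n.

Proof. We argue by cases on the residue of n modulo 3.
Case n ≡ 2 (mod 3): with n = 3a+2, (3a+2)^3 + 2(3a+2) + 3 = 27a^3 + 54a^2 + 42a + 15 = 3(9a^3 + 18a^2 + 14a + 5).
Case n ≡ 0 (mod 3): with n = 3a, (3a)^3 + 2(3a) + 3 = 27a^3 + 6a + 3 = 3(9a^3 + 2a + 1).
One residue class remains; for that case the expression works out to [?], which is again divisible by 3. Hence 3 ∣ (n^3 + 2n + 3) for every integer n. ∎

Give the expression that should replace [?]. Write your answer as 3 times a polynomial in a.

3(9a^3 + 9a^2 + 5a + 2)

Only n ≡ 1 (mod 3) is unaccounted for. Put n = 3a+1:
(3a+1)^3 + 2(3a+1) + 3 expands to 27a^3 + 27a^2 + 15a + 6,
and factoring out 3 leaves 3(9a^3 + 9a^2 + 5a + 2).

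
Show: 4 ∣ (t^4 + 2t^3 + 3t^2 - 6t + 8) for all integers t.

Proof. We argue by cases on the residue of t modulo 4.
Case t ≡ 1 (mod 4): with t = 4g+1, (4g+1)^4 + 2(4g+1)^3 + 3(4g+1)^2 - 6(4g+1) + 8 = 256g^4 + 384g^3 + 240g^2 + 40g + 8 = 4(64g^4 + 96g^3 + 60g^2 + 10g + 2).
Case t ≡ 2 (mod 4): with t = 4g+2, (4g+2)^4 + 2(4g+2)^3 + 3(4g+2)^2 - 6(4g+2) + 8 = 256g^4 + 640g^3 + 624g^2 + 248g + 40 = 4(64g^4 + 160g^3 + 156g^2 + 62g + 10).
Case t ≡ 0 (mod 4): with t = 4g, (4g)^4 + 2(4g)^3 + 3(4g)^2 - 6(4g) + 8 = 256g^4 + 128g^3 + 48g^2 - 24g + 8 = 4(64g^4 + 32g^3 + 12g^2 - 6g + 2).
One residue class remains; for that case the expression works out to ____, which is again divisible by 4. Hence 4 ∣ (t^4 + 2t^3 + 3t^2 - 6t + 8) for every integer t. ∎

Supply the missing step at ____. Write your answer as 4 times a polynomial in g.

The residues treated are {1, 2, 0}, so the missing case is t ≡ 3 (mod 4); write t = 4g+3.
Then (4g+3)^4 + 2(4g+3)^3 + 3(4g+3)^2 - 6(4g+3) + 8 = 256g^4 + 896g^3 + 1200g^2 + 696g + 152 = 4(64g^4 + 224g^3 + 300g^2 + 174g + 38).

4(64g^4 + 224g^3 + 300g^2 + 174g + 38)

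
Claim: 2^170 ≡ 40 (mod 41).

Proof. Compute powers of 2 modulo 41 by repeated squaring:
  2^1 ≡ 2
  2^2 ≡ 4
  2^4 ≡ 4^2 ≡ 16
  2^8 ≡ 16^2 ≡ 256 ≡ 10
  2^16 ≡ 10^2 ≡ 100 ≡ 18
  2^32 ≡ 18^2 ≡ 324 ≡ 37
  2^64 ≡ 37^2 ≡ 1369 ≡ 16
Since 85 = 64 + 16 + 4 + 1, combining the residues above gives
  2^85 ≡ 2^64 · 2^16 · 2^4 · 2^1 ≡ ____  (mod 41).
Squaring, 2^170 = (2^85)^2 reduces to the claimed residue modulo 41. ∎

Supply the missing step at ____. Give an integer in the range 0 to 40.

32

2^64 · 2^16 · 2^4 · 2^1 ≡ 16 · 18 · 16 · 2 = 9216.
9216 mod 41 = 32, so 2^85 ≡ 32 (mod 41).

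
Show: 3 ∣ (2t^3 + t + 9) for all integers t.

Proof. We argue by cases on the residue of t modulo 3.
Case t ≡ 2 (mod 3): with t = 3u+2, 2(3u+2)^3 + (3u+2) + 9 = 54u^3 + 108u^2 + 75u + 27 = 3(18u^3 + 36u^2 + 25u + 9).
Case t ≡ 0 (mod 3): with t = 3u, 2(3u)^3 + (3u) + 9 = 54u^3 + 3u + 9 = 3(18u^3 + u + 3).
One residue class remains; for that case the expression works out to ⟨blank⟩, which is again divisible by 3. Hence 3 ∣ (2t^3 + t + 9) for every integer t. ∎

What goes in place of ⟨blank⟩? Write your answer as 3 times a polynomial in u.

3(18u^3 + 18u^2 + 7u + 4)

The residues treated are {2, 0}, so the missing case is t ≡ 1 (mod 3); write t = 3u+1.
Then 2(3u+1)^3 + (3u+1) + 9 = 54u^3 + 54u^2 + 21u + 12 = 3(18u^3 + 18u^2 + 7u + 4).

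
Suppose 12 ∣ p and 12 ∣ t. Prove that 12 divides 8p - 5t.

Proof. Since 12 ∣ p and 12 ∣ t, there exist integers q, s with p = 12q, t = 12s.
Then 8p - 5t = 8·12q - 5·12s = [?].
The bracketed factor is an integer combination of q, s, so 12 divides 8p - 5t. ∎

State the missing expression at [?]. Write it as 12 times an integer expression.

Pull the common 12 out of every term: 8·12q - 5·12s = 12(8q - 5s).
8q - 5s is an integer, which exhibits the divisibility.

12(8q - 5s)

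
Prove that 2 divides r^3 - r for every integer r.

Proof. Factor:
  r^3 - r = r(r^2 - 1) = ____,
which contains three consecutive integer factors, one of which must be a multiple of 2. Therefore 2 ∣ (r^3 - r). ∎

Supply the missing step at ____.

(r - 1)r(r + 1)

r(r^2 - 1) = r(r - 1)(r + 1) = (r - 1)r(r + 1).
These three factors are consecutive integers, so their product is divisible by 2.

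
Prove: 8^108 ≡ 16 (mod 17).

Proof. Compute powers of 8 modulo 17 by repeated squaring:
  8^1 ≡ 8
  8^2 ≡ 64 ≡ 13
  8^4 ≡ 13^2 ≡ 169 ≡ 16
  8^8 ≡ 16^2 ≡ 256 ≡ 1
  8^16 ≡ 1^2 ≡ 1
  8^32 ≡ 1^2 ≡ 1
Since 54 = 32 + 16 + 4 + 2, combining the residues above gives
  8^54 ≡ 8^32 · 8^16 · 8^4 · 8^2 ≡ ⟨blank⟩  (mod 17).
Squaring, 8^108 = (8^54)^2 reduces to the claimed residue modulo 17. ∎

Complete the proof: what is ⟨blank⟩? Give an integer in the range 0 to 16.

4

8^32 · 8^16 · 8^4 · 8^2 ≡ 1 · 1 · 16 · 13 = 208.
208 mod 17 = 4, so 8^54 ≡ 4 (mod 17).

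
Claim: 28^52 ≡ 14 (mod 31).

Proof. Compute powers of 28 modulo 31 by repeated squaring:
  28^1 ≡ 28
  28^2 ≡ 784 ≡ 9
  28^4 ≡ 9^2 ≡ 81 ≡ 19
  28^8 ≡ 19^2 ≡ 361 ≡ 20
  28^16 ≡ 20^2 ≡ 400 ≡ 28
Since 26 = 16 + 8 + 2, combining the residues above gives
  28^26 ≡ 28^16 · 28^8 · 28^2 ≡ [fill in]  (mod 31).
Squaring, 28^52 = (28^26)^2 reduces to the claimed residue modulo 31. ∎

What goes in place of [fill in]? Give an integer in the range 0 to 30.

18

Multiply the listed residues: 28 · 20 · 9 = 560 → 5040.
Reducing modulo 31: 5040 = 162·31 + 18, so 28^26 ≡ 18.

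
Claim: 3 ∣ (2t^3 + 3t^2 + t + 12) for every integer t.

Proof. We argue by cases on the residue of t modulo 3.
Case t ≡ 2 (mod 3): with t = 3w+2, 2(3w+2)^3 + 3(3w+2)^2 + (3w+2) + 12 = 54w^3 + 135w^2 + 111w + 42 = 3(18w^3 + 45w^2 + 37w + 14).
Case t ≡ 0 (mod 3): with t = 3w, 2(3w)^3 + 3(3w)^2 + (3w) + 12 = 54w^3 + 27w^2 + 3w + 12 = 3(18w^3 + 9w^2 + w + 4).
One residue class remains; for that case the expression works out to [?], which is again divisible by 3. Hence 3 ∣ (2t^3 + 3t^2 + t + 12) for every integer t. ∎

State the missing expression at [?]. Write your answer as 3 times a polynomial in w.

3(18w^3 + 27w^2 + 13w + 6)

Only t ≡ 1 (mod 3) is unaccounted for. Put t = 3w+1:
2(3w+1)^3 + 3(3w+1)^2 + (3w+1) + 12 expands to 54w^3 + 81w^2 + 39w + 18,
and factoring out 3 leaves 3(18w^3 + 27w^2 + 13w + 6).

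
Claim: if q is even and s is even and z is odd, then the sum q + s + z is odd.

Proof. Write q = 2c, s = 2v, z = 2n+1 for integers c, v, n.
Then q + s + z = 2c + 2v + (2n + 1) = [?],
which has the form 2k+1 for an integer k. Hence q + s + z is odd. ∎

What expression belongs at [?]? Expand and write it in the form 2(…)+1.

2c + 2v + (2n + 1) = 2c + 2n + 2v + 1
= 2(c + n + v) + 1.
Since c + n + v is an integer, the sum is of the form 2k+1 for an integer k.

2(c + n + v) + 1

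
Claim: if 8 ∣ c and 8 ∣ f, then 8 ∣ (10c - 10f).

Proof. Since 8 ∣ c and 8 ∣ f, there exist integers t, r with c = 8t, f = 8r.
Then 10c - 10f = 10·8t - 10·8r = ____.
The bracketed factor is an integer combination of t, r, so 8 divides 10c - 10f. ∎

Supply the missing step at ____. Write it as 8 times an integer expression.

8(-10r + 10t)

Pull the common 8 out of every term: 10·8t - 10·8r = 8(-10r + 10t).
-10r + 10t is an integer, which exhibits the divisibility.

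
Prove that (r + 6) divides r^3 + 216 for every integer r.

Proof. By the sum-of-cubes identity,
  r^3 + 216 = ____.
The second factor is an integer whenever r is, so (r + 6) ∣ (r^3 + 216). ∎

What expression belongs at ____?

a^3 + b^3 = (a + b)(a^2 - ab + b^2). With a = r, b = 6:
r^3 + 216 = (r + 6)(r^2 - 6r + 36).

(r + 6)(r^2 - 6r + 36)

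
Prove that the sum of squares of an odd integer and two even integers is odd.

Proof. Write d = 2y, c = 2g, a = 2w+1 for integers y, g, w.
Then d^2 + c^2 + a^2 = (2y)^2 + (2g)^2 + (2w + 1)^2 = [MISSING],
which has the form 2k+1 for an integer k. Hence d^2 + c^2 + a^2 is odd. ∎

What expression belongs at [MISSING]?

2(2g^2 + 2w^2 + 2w + 2y^2) + 1

Expanding: (2y)^2 + (2g)^2 + (2w + 1)^2 = 4g^2 + 4w^2 + 4w + 4y^2 + 1.
Every term except the constant is even, so this is 2(2g^2 + 2w^2 + 2w + 2y^2) + 1,
and 2g^2 + 2w^2 + 2w + 2y^2 ∈ ℤ gives the required form.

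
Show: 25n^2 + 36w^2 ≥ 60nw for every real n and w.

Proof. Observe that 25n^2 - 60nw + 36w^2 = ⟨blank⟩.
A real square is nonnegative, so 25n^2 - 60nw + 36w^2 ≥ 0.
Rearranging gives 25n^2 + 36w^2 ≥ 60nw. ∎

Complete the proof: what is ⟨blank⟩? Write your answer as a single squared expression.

(5n - 6w)^2

The leading and trailing coefficients are 5^2 and 6^2, and 60 = 2·5·6, so the trinomial is (5n - 6w)^2.
Hence 25n^2 - 60nw + 36w^2 ≥ 0.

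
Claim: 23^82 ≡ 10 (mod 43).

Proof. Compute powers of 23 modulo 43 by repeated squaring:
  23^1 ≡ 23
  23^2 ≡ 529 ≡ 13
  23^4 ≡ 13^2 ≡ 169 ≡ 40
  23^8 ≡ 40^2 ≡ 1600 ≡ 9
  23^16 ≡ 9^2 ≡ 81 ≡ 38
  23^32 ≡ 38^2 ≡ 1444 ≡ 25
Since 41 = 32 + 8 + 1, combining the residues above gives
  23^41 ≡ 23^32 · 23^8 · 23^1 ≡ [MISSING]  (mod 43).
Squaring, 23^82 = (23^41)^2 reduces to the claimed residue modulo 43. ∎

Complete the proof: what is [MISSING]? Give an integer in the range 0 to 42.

Multiply the listed residues: 25 · 9 · 23 = 225 → 5175.
Reducing modulo 43: 5175 = 120·43 + 15, so 23^41 ≡ 15.

15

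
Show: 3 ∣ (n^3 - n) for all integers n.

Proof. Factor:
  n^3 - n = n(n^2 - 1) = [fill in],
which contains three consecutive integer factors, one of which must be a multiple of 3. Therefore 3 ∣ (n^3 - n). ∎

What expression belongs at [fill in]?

n(n^2 - 1) = n(n - 1)(n + 1) = (n - 1)n(n + 1).
These three factors are consecutive integers, so their product is divisible by 3.

(n - 1)n(n + 1)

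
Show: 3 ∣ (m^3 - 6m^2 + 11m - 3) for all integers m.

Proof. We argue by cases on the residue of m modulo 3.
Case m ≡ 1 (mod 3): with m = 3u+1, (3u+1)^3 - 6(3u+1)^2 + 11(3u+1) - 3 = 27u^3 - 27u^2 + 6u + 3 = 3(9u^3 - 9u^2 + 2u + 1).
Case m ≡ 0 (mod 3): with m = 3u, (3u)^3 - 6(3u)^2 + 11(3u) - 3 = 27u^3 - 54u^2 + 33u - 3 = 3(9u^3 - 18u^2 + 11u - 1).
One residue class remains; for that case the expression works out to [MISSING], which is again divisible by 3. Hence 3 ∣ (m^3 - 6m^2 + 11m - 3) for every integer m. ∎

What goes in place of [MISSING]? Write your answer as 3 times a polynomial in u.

3(9u^3 - u + 1)

The residues treated are {1, 0}, so the missing case is m ≡ 2 (mod 3); write m = 3u+2.
Then (3u+2)^3 - 6(3u+2)^2 + 11(3u+2) - 3 = 27u^3 - 3u + 3 = 3(9u^3 - u + 1).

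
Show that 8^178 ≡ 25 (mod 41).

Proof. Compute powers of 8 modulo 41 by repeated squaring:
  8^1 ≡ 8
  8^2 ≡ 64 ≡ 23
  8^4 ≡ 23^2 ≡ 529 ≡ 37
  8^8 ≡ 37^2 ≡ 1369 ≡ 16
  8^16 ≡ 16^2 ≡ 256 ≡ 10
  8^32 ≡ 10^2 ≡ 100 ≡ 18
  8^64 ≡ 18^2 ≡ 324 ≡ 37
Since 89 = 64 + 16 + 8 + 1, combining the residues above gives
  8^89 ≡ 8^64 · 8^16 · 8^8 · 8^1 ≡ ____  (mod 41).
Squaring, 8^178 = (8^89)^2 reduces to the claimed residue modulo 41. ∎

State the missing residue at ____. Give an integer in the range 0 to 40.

8^64 · 8^16 · 8^8 · 8^1 ≡ 37 · 10 · 16 · 8 = 47360.
47360 mod 41 = 5, so 8^89 ≡ 5 (mod 41).

5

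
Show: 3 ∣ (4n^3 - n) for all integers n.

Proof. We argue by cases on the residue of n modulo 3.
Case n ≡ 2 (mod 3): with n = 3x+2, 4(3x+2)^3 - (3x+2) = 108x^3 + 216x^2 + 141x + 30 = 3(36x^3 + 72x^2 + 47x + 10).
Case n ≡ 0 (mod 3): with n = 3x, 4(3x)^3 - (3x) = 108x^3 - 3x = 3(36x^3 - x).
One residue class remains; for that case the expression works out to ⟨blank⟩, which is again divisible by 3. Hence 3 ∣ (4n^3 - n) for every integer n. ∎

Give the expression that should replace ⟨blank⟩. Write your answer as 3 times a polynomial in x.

The residues treated are {2, 0}, so the missing case is n ≡ 1 (mod 3); write n = 3x+1.
Then 4(3x+1)^3 - (3x+1) = 108x^3 + 108x^2 + 33x + 3 = 3(36x^3 + 36x^2 + 11x + 1).

3(36x^3 + 36x^2 + 11x + 1)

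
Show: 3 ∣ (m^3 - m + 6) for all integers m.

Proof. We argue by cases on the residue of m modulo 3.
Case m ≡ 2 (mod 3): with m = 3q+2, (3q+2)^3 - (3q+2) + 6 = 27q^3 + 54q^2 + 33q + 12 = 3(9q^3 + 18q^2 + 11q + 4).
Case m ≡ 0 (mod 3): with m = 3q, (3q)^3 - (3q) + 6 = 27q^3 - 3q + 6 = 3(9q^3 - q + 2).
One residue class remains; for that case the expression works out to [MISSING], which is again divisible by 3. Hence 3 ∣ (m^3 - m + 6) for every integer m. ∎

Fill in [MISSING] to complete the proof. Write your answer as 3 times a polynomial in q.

The residues treated are {2, 0}, so the missing case is m ≡ 1 (mod 3); write m = 3q+1.
Then (3q+1)^3 - (3q+1) + 6 = 27q^3 + 27q^2 + 6q + 6 = 3(9q^3 + 9q^2 + 2q + 2).

3(9q^3 + 9q^2 + 2q + 2)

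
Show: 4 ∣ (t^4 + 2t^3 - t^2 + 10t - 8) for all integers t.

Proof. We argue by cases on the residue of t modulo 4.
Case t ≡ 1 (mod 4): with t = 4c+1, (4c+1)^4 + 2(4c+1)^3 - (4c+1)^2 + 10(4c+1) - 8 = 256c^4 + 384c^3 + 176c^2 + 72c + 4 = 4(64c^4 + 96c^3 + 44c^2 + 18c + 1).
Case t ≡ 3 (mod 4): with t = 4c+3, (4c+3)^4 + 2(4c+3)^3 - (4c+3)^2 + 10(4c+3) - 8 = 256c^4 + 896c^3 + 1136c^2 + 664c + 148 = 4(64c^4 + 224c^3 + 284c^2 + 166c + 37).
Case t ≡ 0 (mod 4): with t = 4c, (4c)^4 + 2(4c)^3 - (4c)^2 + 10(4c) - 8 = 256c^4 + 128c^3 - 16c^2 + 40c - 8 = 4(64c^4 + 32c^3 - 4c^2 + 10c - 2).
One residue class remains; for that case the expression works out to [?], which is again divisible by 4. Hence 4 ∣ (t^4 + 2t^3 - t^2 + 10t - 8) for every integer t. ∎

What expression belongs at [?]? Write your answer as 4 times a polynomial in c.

Only t ≡ 2 (mod 4) is unaccounted for. Put t = 4c+2:
(4c+2)^4 + 2(4c+2)^3 - (4c+2)^2 + 10(4c+2) - 8 expands to 256c^4 + 640c^3 + 560c^2 + 248c + 40,
and factoring out 4 leaves 4(64c^4 + 160c^3 + 140c^2 + 62c + 10).

4(64c^4 + 160c^3 + 140c^2 + 62c + 10)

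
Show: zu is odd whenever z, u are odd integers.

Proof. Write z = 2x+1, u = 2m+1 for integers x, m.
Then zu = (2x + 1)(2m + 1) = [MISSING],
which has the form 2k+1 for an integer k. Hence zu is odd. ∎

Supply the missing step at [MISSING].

(2x + 1)(2m + 1) = 4mx + 2m + 2x + 1
= 2(2mx + m + x) + 1.
Since 2mx + m + x is an integer, the product is of the form 2k+1 for an integer k.

2(2mx + m + x) + 1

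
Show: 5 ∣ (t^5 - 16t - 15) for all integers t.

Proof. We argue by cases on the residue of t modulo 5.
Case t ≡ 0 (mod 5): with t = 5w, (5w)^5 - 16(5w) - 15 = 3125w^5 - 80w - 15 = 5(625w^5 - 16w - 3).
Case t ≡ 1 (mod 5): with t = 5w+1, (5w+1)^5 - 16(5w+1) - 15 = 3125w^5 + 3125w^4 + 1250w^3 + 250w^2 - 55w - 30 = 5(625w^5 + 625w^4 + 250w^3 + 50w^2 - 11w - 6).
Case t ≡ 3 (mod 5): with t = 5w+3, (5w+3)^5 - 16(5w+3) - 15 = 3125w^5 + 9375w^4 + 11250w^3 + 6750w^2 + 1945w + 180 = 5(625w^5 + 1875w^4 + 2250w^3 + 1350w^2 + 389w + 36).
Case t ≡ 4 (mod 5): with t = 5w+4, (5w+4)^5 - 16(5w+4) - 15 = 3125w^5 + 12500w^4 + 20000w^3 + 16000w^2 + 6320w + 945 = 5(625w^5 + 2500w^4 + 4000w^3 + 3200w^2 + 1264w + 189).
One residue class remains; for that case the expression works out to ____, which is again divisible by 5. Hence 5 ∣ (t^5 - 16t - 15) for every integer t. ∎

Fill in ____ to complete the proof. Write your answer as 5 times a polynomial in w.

5(625w^5 + 1250w^4 + 1000w^3 + 400w^2 + 64w - 3)

The residues treated are {0, 1, 3, 4}, so the missing case is t ≡ 2 (mod 5); write t = 5w+2.
Then (5w+2)^5 - 16(5w+2) - 15 = 3125w^5 + 6250w^4 + 5000w^3 + 2000w^2 + 320w - 15 = 5(625w^5 + 1250w^4 + 1000w^3 + 400w^2 + 64w - 3).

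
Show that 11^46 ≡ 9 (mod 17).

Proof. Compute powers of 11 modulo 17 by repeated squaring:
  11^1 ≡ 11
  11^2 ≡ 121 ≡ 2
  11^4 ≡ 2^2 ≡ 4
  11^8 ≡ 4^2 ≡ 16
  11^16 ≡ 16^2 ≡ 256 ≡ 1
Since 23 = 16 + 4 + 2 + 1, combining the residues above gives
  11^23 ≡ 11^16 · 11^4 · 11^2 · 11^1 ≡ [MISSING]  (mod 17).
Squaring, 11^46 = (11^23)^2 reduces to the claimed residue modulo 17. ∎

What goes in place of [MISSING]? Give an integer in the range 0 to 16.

11^16 · 11^4 · 11^2 · 11^1 ≡ 1 · 4 · 2 · 11 = 88.
88 mod 17 = 3, so 11^23 ≡ 3 (mod 17).

3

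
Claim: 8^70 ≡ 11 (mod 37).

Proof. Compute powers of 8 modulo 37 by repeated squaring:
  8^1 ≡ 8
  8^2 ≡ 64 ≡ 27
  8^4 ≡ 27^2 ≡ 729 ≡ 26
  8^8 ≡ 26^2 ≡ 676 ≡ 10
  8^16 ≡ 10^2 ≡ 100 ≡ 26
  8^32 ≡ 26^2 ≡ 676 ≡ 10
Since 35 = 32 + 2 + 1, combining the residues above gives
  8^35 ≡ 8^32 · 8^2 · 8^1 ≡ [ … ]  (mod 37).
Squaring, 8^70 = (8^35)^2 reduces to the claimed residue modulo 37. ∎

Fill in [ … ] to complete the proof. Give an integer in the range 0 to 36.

14

Multiply the listed residues: 10 · 27 · 8 = 270 → 2160.
Reducing modulo 37: 2160 = 58·37 + 14, so 8^35 ≡ 14.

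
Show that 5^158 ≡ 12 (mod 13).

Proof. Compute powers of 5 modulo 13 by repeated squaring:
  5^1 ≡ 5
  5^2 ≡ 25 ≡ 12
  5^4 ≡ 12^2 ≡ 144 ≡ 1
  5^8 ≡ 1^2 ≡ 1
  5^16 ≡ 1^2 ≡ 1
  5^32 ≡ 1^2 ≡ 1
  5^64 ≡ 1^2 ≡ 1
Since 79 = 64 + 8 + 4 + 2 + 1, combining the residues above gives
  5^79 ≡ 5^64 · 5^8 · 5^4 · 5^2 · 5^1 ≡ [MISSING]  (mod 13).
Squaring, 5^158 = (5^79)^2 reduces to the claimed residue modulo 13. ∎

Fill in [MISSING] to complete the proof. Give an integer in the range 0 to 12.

8

Multiply the listed residues: 1 · 1 · 1 · 12 · 5 = 1 → 1 → 12 → 60.
Reducing modulo 13: 60 = 4·13 + 8, so 5^79 ≡ 8.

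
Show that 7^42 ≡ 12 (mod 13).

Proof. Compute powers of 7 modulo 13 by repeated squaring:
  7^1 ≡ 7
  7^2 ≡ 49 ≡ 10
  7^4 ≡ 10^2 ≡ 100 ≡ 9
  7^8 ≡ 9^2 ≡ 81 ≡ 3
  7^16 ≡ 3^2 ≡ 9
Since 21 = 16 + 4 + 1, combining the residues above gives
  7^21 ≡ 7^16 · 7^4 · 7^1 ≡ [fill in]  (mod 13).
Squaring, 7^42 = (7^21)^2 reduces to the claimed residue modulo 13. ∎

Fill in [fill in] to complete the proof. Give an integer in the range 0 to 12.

7^16 · 7^4 · 7^1 ≡ 9 · 9 · 7 = 567.
567 mod 13 = 8, so 7^21 ≡ 8 (mod 13).

8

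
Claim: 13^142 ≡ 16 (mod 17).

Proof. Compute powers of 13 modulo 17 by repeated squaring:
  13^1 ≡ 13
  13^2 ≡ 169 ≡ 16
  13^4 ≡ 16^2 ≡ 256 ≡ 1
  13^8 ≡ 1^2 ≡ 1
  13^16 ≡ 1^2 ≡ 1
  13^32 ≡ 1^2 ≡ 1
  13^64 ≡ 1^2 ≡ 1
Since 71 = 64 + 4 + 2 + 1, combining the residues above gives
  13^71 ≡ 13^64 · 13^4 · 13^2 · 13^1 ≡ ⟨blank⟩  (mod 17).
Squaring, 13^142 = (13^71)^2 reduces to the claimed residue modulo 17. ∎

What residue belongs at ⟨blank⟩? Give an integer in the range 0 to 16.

13^64 · 13^4 · 13^2 · 13^1 ≡ 1 · 1 · 16 · 13 = 208.
208 mod 17 = 4, so 13^71 ≡ 4 (mod 17).

4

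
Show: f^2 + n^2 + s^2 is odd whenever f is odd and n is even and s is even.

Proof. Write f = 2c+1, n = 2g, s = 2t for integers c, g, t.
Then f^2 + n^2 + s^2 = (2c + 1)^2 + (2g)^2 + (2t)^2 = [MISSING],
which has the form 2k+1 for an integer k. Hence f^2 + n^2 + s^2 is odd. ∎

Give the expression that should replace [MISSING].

Expanding: (2c + 1)^2 + (2g)^2 + (2t)^2 = 4c^2 + 4c + 4g^2 + 4t^2 + 1.
Every term except the constant is even, so this is 2(2c^2 + 2c + 2g^2 + 2t^2) + 1,
and 2c^2 + 2c + 2g^2 + 2t^2 ∈ ℤ gives the required form.

2(2c^2 + 2c + 2g^2 + 2t^2) + 1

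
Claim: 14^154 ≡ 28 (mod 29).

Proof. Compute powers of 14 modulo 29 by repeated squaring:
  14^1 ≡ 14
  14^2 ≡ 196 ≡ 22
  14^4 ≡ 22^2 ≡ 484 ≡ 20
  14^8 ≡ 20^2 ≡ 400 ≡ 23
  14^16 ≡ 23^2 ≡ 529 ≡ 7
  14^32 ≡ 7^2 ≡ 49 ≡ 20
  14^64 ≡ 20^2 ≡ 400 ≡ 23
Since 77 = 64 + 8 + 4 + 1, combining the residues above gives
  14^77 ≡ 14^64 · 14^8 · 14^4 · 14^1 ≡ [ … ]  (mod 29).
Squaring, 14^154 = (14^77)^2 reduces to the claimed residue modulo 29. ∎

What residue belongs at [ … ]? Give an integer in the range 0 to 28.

14^64 · 14^8 · 14^4 · 14^1 ≡ 23 · 23 · 20 · 14 = 148120.
148120 mod 29 = 17, so 14^77 ≡ 17 (mod 29).

17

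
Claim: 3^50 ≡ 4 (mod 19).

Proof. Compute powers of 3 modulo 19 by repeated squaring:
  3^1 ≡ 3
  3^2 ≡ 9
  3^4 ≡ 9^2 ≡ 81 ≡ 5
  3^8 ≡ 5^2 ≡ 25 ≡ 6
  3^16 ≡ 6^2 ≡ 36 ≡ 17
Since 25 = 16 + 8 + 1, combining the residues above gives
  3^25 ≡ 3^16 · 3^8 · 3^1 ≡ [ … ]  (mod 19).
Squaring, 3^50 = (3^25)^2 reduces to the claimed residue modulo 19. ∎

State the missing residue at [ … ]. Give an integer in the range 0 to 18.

3^16 · 3^8 · 3^1 ≡ 17 · 6 · 3 = 306.
306 mod 19 = 2, so 3^25 ≡ 2 (mod 19).

2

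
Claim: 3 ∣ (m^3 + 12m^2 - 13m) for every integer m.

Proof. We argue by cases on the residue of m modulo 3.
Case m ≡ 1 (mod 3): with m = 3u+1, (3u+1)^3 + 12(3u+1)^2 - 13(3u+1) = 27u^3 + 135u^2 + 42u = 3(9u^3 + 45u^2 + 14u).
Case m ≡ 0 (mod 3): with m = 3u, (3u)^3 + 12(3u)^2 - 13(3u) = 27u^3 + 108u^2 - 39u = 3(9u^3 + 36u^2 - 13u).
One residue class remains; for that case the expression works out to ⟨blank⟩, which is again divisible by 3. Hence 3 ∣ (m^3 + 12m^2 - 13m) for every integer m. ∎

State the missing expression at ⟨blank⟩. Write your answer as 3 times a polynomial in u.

The residues treated are {1, 0}, so the missing case is m ≡ 2 (mod 3); write m = 3u+2.
Then (3u+2)^3 + 12(3u+2)^2 - 13(3u+2) = 27u^3 + 162u^2 + 141u + 30 = 3(9u^3 + 54u^2 + 47u + 10).

3(9u^3 + 54u^2 + 47u + 10)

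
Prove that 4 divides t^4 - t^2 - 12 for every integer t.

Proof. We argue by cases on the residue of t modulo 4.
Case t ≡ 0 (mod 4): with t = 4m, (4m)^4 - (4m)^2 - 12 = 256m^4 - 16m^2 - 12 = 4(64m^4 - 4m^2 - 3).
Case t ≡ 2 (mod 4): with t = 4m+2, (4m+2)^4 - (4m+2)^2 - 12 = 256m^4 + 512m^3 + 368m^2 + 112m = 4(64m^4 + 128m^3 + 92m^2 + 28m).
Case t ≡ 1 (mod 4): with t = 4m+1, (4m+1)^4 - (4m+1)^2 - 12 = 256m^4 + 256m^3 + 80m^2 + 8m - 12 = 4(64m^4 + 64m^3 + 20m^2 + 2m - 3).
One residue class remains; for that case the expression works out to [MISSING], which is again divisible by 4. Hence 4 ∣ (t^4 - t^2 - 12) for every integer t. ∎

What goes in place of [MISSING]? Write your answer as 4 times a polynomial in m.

Only t ≡ 3 (mod 4) is unaccounted for. Put t = 4m+3:
(4m+3)^4 - (4m+3)^2 - 12 expands to 256m^4 + 768m^3 + 848m^2 + 408m + 60,
and factoring out 4 leaves 4(64m^4 + 192m^3 + 212m^2 + 102m + 15).

4(64m^4 + 192m^3 + 212m^2 + 102m + 15)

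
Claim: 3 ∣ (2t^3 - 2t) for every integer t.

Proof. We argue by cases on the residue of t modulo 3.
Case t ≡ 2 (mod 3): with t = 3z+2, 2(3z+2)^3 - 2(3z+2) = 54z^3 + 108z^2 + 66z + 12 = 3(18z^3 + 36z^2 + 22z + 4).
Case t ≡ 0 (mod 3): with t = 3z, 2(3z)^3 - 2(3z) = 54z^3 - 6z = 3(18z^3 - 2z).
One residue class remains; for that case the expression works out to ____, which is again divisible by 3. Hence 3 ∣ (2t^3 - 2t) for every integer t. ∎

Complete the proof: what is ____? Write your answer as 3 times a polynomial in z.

The residues treated are {2, 0}, so the missing case is t ≡ 1 (mod 3); write t = 3z+1.
Then 2(3z+1)^3 - 2(3z+1) = 54z^3 + 54z^2 + 12z = 3(18z^3 + 18z^2 + 4z).

3(18z^3 + 18z^2 + 4z)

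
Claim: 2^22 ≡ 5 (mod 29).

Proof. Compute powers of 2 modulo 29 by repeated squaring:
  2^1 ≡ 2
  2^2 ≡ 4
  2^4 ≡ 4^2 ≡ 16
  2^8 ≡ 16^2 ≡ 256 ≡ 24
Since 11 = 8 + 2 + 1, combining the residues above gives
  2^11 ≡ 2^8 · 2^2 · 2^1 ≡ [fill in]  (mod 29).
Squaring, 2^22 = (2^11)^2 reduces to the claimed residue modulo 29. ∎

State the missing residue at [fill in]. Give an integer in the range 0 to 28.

2^8 · 2^2 · 2^1 ≡ 24 · 4 · 2 = 192.
192 mod 29 = 18, so 2^11 ≡ 18 (mod 29).

18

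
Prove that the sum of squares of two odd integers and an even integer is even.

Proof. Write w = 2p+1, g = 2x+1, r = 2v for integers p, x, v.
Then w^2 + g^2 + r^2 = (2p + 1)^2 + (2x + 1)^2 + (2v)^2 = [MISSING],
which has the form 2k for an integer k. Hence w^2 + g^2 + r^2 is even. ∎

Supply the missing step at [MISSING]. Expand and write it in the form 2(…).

Expanding: (2p + 1)^2 + (2x + 1)^2 + (2v)^2 = 4p^2 + 4p + 4v^2 + 4x^2 + 4x + 2.
Every term is even; pulling out the factor of 2 gives 2(2p^2 + 2p + 2v^2 + 2x^2 + 2x + 1).

2(2p^2 + 2p + 2v^2 + 2x^2 + 2x + 1)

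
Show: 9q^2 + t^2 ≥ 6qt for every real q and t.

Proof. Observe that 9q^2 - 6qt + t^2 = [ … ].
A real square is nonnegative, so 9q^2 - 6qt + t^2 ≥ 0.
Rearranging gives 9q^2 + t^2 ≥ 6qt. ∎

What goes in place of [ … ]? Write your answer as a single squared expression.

The leading and trailing coefficients are 3^2 and 1^2, and 6 = 2·3·1, so the trinomial is (3q - t)^2.
Hence 9q^2 - 6qt + t^2 ≥ 0.

(3q - t)^2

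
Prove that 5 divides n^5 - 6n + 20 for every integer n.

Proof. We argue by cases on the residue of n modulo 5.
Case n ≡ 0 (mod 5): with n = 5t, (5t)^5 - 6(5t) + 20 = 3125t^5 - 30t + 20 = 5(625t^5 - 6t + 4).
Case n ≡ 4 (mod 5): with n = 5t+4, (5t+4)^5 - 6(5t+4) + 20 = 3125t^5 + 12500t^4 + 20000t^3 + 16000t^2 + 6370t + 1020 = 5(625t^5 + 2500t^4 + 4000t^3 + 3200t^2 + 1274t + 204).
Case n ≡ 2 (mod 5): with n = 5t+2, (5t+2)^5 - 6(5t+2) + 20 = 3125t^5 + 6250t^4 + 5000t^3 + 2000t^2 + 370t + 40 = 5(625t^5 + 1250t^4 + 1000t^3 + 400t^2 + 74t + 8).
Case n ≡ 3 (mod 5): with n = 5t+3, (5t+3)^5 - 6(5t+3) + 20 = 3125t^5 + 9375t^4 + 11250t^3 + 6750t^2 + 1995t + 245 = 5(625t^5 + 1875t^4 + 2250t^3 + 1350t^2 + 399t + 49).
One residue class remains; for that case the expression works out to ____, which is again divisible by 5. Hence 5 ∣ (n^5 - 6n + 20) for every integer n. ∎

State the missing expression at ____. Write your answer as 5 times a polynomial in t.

Only n ≡ 1 (mod 5) is unaccounted for. Put n = 5t+1:
(5t+1)^5 - 6(5t+1) + 20 expands to 3125t^5 + 3125t^4 + 1250t^3 + 250t^2 - 5t + 15,
and factoring out 5 leaves 5(625t^5 + 625t^4 + 250t^3 + 50t^2 - t + 3).

5(625t^5 + 625t^4 + 250t^3 + 50t^2 - t + 3)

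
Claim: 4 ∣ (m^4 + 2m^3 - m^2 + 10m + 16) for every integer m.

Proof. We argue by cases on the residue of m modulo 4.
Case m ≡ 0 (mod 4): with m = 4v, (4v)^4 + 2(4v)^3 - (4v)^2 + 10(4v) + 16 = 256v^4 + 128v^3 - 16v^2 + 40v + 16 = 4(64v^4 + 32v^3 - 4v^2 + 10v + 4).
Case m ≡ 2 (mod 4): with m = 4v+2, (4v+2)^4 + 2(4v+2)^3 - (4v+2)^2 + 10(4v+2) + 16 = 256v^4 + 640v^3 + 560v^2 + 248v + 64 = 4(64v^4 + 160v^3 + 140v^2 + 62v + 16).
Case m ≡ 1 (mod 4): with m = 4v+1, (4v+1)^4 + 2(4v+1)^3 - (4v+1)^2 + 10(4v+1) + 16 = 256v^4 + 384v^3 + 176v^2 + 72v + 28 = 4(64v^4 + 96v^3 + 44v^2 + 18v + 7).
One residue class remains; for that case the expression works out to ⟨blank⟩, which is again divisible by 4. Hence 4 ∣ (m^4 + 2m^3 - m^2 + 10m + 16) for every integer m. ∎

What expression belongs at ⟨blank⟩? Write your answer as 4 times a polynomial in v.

Only m ≡ 3 (mod 4) is unaccounted for. Put m = 4v+3:
(4v+3)^4 + 2(4v+3)^3 - (4v+3)^2 + 10(4v+3) + 16 expands to 256v^4 + 896v^3 + 1136v^2 + 664v + 172,
and factoring out 4 leaves 4(64v^4 + 224v^3 + 284v^2 + 166v + 43).

4(64v^4 + 224v^3 + 284v^2 + 166v + 43)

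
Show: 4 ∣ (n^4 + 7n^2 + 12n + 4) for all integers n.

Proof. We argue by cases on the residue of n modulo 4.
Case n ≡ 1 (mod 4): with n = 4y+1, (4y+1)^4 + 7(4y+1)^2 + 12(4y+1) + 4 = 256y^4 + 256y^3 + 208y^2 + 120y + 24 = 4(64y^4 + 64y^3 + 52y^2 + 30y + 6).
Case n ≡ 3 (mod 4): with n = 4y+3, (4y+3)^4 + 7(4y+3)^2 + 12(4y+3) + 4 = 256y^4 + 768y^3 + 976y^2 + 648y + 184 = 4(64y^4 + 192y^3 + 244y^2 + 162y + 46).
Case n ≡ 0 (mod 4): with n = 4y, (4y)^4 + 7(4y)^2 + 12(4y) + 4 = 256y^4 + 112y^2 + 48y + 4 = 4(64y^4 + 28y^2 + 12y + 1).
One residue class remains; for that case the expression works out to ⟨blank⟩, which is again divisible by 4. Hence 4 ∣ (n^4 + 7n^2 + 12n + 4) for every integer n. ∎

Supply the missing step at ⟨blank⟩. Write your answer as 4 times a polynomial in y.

4(64y^4 + 128y^3 + 124y^2 + 72y + 18)

The residues treated are {1, 3, 0}, so the missing case is n ≡ 2 (mod 4); write n = 4y+2.
Then (4y+2)^4 + 7(4y+2)^2 + 12(4y+2) + 4 = 256y^4 + 512y^3 + 496y^2 + 288y + 72 = 4(64y^4 + 128y^3 + 124y^2 + 72y + 18).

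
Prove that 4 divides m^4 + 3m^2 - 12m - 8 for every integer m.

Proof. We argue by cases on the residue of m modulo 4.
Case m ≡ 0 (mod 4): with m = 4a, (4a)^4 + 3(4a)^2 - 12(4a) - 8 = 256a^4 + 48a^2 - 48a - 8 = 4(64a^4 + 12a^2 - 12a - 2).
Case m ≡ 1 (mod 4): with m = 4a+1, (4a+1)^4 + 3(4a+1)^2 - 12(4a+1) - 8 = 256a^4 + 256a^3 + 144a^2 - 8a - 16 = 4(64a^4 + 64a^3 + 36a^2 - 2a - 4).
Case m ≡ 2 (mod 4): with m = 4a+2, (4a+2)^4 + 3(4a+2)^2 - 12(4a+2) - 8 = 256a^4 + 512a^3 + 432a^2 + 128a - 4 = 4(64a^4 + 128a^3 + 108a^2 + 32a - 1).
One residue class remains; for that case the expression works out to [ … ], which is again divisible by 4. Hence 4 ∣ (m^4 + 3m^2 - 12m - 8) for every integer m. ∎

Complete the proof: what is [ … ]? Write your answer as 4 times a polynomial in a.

4(64a^4 + 192a^3 + 228a^2 + 114a + 16)

Only m ≡ 3 (mod 4) is unaccounted for. Put m = 4a+3:
(4a+3)^4 + 3(4a+3)^2 - 12(4a+3) - 8 expands to 256a^4 + 768a^3 + 912a^2 + 456a + 64,
and factoring out 4 leaves 4(64a^4 + 192a^3 + 228a^2 + 114a + 16).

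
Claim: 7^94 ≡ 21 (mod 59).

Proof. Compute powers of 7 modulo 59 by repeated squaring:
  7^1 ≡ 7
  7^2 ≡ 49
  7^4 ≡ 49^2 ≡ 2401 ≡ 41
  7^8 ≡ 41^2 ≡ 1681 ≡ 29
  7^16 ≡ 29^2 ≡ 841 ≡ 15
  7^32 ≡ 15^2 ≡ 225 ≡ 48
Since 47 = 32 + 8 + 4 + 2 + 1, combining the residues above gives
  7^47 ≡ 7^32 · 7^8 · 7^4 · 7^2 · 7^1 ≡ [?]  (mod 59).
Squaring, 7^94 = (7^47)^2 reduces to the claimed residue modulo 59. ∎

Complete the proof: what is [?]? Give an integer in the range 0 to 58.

7^32 · 7^8 · 7^4 · 7^2 · 7^1 ≡ 48 · 29 · 41 · 49 · 7 = 19575696.
19575696 mod 59 = 27, so 7^47 ≡ 27 (mod 59).

27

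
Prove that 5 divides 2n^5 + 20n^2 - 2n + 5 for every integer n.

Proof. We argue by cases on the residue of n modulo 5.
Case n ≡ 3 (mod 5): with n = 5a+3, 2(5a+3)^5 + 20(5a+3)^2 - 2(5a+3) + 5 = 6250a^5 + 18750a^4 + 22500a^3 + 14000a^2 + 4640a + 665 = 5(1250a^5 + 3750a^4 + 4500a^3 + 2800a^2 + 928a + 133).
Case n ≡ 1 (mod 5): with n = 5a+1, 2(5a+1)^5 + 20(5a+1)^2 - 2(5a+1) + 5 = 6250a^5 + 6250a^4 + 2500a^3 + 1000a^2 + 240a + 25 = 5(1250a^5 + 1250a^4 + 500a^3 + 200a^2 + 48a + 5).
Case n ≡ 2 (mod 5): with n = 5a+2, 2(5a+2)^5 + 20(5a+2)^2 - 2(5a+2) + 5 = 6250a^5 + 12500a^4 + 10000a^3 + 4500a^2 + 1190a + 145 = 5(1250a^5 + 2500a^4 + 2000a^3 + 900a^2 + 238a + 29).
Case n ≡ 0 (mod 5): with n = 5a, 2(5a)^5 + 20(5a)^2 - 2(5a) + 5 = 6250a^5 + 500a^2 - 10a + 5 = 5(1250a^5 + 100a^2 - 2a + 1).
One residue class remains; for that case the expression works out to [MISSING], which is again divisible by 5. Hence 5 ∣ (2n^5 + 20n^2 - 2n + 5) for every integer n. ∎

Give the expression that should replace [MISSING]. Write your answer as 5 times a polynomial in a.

5(1250a^5 + 5000a^4 + 8000a^3 + 6500a^2 + 2718a + 473)

The residues treated are {3, 1, 2, 0}, so the missing case is n ≡ 4 (mod 5); write n = 5a+4.
Then 2(5a+4)^5 + 20(5a+4)^2 - 2(5a+4) + 5 = 6250a^5 + 25000a^4 + 40000a^3 + 32500a^2 + 13590a + 2365 = 5(1250a^5 + 5000a^4 + 8000a^3 + 6500a^2 + 2718a + 473).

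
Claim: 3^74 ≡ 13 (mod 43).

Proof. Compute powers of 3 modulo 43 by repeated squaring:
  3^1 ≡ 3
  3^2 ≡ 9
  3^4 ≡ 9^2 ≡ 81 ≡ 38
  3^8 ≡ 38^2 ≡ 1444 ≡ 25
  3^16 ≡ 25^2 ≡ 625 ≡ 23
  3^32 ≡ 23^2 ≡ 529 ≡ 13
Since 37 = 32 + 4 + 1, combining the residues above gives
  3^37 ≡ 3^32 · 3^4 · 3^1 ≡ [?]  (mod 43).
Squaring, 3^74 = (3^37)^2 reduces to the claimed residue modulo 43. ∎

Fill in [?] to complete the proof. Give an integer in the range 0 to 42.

3^32 · 3^4 · 3^1 ≡ 13 · 38 · 3 = 1482.
1482 mod 43 = 20, so 3^37 ≡ 20 (mod 43).

20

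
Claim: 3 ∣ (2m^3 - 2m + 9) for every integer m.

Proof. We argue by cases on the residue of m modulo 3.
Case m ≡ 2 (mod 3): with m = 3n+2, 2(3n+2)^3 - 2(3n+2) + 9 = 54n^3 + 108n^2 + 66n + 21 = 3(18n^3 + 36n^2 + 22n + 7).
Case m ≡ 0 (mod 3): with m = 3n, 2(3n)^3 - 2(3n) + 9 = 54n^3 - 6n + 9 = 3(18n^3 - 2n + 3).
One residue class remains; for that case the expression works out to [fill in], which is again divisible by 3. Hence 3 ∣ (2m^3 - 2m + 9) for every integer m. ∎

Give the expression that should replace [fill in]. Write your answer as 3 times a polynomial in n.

The residues treated are {2, 0}, so the missing case is m ≡ 1 (mod 3); write m = 3n+1.
Then 2(3n+1)^3 - 2(3n+1) + 9 = 54n^3 + 54n^2 + 12n + 9 = 3(18n^3 + 18n^2 + 4n + 3).

3(18n^3 + 18n^2 + 4n + 3)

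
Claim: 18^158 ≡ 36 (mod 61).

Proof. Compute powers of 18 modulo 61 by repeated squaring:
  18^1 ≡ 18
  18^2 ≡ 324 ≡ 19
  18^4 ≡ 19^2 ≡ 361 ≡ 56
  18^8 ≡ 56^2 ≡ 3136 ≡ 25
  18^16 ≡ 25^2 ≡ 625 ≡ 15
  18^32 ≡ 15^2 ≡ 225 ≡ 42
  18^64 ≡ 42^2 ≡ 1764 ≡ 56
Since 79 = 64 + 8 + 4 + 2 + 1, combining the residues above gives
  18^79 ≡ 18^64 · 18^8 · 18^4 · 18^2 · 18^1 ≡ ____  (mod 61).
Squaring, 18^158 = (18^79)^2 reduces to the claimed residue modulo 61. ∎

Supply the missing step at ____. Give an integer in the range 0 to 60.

6

Multiply the listed residues: 56 · 25 · 56 · 19 · 18 = 1400 → 78400 → 1489600 → 26812800.
Reducing modulo 61: 26812800 = 439554·61 + 6, so 18^79 ≡ 6.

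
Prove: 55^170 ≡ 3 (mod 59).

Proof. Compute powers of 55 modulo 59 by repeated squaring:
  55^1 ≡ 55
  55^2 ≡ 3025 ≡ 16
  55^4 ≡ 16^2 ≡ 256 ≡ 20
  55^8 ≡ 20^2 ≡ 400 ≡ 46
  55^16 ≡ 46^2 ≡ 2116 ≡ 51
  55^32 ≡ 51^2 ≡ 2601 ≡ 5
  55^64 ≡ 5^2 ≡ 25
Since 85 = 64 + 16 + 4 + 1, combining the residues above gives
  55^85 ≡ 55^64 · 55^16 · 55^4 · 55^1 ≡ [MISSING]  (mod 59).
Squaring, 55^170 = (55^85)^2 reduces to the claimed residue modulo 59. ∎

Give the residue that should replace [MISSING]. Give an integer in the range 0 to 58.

Multiply the listed residues: 25 · 51 · 20 · 55 = 1275 → 25500 → 1402500.
Reducing modulo 59: 1402500 = 23771·59 + 11, so 55^85 ≡ 11.

11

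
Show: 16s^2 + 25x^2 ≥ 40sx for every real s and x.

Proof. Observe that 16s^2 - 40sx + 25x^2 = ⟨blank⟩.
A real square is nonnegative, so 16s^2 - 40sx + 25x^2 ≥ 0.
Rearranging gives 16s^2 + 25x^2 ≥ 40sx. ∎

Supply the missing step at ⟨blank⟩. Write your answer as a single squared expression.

The leading and trailing coefficients are 4^2 and 5^2, and 40 = 2·4·5, so the trinomial is (4s - 5x)^2.
Hence 16s^2 - 40sx + 25x^2 ≥ 0.

(4s - 5x)^2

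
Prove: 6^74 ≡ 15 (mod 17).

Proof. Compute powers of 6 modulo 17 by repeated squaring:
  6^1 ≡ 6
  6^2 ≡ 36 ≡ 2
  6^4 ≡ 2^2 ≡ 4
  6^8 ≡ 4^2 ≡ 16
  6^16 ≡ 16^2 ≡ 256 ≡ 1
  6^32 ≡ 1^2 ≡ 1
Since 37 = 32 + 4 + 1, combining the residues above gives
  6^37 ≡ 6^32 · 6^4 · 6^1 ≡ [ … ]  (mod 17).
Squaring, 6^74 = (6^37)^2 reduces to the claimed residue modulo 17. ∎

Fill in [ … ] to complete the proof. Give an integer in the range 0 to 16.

6^32 · 6^4 · 6^1 ≡ 1 · 4 · 6 = 24.
24 mod 17 = 7, so 6^37 ≡ 7 (mod 17).

7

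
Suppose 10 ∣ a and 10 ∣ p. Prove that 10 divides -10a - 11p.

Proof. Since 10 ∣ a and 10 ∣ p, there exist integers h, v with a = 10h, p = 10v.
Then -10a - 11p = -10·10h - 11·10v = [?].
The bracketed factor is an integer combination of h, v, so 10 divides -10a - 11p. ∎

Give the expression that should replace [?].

Each term has a factor of 10: -10·10h - 11·10v = 10·(-10h - 11v).
Since -10h - 11v is an integer, 10 ∣ (-10a - 11p).

10(-10h - 11v)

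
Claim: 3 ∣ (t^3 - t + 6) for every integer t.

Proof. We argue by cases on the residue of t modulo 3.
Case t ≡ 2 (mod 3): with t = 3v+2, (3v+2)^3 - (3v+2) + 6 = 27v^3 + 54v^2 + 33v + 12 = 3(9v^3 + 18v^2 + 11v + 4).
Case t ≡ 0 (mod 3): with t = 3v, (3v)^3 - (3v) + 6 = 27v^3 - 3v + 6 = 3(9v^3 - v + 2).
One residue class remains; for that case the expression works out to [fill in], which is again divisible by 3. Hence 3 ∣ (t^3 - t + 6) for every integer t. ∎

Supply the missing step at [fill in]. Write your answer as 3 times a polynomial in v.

Only t ≡ 1 (mod 3) is unaccounted for. Put t = 3v+1:
(3v+1)^3 - (3v+1) + 6 expands to 27v^3 + 27v^2 + 6v + 6,
and factoring out 3 leaves 3(9v^3 + 9v^2 + 2v + 2).

3(9v^3 + 9v^2 + 2v + 2)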